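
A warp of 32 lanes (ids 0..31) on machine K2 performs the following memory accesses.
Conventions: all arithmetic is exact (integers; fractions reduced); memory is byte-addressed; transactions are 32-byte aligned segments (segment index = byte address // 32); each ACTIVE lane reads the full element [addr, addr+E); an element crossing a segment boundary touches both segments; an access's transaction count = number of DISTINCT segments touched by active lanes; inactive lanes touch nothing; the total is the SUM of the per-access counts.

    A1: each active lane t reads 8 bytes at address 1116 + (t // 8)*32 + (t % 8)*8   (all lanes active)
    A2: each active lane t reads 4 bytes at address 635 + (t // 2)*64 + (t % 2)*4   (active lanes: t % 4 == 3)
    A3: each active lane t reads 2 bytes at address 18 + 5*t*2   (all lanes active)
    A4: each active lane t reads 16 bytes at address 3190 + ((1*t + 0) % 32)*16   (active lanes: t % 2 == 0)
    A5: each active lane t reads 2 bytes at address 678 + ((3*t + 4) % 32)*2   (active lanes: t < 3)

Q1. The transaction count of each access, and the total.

A1: 6 transactions
A2: 16 transactions
A3: 11 transactions
A4: 17 transactions
A5: 1 transaction

Answer: 6,16,11,17,1; total 51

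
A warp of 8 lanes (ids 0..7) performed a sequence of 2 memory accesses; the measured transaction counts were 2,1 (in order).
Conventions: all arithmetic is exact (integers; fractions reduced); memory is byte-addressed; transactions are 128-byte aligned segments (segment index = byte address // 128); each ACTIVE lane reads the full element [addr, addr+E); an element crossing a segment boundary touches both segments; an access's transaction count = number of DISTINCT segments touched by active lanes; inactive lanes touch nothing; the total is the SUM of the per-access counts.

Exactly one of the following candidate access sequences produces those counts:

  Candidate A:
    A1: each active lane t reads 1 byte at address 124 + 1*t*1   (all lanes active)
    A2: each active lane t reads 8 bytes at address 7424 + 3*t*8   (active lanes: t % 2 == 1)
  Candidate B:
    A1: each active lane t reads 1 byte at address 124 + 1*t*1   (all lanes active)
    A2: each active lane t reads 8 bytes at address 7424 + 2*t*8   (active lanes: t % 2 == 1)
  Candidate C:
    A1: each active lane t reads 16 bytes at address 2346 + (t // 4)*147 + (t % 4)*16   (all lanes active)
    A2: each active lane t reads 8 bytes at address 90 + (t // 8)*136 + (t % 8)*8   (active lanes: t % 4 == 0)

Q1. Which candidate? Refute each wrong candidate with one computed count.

A: A2 gives 2 transactions, not 1
C: A2 gives 2 transactions, not 1
B: all counts match (2,1)

Answer: B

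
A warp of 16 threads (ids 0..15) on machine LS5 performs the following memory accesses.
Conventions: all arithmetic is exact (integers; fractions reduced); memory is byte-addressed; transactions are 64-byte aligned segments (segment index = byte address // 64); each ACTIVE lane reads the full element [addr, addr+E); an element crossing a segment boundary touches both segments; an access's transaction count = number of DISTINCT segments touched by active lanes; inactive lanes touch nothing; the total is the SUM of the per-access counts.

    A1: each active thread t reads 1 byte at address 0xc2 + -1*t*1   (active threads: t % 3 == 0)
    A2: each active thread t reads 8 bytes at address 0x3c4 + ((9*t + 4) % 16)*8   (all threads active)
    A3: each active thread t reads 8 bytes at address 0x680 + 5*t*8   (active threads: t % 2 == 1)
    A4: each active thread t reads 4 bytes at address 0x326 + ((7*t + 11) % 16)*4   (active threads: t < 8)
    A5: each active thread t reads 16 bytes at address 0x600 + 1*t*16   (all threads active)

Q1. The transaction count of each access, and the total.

A1: 2 transactions
A2: 3 transactions
A3: 8 transactions
A4: 2 transactions
A5: 4 transactions

Answer: 2,3,8,2,4; total 19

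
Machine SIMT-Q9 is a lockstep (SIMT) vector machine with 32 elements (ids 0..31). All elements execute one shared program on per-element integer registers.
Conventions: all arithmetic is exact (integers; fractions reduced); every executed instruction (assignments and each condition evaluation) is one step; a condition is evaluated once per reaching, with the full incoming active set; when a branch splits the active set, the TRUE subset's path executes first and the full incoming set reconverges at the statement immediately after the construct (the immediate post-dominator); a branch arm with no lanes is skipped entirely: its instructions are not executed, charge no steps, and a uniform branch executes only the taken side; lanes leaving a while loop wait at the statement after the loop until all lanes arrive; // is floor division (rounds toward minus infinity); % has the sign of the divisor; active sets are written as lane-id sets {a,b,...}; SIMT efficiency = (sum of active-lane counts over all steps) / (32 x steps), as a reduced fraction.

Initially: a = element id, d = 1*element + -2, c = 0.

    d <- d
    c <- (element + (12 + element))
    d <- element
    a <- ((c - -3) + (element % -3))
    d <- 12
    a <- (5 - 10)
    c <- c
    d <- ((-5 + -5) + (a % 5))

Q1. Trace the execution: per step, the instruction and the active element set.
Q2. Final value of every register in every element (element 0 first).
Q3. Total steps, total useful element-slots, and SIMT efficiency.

step 0: d <- d                       {0,1,2,3,4,5,6,7,8,9,10,11,12,13,14,15,16,17,18,19,20,21,22,23,24,25,26,27,28,29,30,31}
step 1: c <- (element + (12 + element)) {0,1,2,3,4,5,6,7,8,9,10,11,12,13,14,15,16,17,18,19,20,21,22,23,24,25,26,27,28,29,30,31}
step 2: d <- element                 {0,1,2,3,4,5,6,7,8,9,10,11,12,13,14,15,16,17,18,19,20,21,22,23,24,25,26,27,28,29,30,31}
step 3: a <- ((c - -3) + (element % -3)) {0,1,2,3,4,5,6,7,8,9,10,11,12,13,14,15,16,17,18,19,20,21,22,23,24,25,26,27,28,29,30,31}
step 4: d <- 12                      {0,1,2,3,4,5,6,7,8,9,10,11,12,13,14,15,16,17,18,19,20,21,22,23,24,25,26,27,28,29,30,31}
step 5: a <- (5 - 10)                {0,1,2,3,4,5,6,7,8,9,10,11,12,13,14,15,16,17,18,19,20,21,22,23,24,25,26,27,28,29,30,31}
step 6: c <- c                       {0,1,2,3,4,5,6,7,8,9,10,11,12,13,14,15,16,17,18,19,20,21,22,23,24,25,26,27,28,29,30,31}
step 7: d <- ((-5 + -5) + (a % 5))   {0,1,2,3,4,5,6,7,8,9,10,11,12,13,14,15,16,17,18,19,20,21,22,23,24,25,26,27,28,29,30,31}

Answer: 8 steps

a: -5,-5,-5,-5,-5,-5,-5,-5,-5,-5,-5,-5,-5,-5,-5,-5,-5,-5,-5,-5,-5,-5,-5,-5,-5,-5,-5,-5,-5,-5,-5,-5
d: -10,-10,-10,-10,-10,-10,-10,-10,-10,-10,-10,-10,-10,-10,-10,-10,-10,-10,-10,-10,-10,-10,-10,-10,-10,-10,-10,-10,-10,-10,-10,-10
c: 12,14,16,18,20,22,24,26,28,30,32,34,36,38,40,42,44,46,48,50,52,54,56,58,60,62,64,66,68,70,72,74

steps = 8; useful = 256; efficiency = 256/256 = 1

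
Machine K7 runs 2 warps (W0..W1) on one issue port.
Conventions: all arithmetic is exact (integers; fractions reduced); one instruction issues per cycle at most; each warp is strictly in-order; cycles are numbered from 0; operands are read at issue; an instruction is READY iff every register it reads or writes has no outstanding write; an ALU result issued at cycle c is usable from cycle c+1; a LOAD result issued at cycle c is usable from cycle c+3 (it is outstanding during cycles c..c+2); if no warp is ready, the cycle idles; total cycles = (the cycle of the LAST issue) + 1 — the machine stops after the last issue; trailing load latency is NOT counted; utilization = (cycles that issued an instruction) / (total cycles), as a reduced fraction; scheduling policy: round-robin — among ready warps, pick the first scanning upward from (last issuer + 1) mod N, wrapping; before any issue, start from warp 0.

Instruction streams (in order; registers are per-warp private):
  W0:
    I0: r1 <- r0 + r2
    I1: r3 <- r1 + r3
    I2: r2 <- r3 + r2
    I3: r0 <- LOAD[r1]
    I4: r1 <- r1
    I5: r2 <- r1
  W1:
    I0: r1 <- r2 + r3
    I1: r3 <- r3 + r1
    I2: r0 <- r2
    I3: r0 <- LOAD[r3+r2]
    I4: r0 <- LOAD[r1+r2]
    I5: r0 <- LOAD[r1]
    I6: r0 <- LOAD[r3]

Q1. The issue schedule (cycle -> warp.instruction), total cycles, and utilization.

cycle 0: W0.I0
cycle 1: W1.I0
cycle 2: W0.I1
cycle 3: W1.I1
cycle 4: W0.I2
cycle 5: W1.I2
cycle 6: W0.I3
cycle 7: W1.I3
cycle 8: W0.I4
cycle 9: W0.I5
cycle 10: W1.I4
cycle 11: idle
cycle 12: idle
cycle 13: W1.I5
cycle 14: idle
cycle 15: idle
cycle 16: W1.I6

Answer: 17 cycles, utilization 13/17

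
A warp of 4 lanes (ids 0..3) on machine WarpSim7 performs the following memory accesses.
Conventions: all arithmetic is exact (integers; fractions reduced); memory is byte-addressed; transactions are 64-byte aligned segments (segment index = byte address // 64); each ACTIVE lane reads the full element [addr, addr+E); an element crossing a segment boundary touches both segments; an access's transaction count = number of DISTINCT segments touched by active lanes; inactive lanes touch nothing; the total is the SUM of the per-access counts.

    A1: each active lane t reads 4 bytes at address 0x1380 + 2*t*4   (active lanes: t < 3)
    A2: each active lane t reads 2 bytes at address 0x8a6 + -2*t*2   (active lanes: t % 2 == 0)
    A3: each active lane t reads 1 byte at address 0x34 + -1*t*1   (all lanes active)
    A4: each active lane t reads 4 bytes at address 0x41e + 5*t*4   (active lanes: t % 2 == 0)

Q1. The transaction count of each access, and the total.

A1: 1 transaction
A2: 1 transaction
A3: 1 transaction
A4: 2 transactions

Answer: 1,1,1,2; total 5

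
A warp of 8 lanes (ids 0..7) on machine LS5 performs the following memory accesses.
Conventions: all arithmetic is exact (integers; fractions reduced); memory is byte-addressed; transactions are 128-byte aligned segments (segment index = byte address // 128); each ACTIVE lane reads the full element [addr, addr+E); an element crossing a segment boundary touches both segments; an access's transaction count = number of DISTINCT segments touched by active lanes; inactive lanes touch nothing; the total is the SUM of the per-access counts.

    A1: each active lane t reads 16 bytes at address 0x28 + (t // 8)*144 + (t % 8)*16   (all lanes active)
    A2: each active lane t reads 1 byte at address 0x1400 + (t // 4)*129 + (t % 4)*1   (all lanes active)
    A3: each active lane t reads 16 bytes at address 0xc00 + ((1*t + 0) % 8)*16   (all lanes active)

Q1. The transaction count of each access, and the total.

A1: 2 transactions
A2: 2 transactions
A3: 1 transaction

Answer: 2,2,1; total 5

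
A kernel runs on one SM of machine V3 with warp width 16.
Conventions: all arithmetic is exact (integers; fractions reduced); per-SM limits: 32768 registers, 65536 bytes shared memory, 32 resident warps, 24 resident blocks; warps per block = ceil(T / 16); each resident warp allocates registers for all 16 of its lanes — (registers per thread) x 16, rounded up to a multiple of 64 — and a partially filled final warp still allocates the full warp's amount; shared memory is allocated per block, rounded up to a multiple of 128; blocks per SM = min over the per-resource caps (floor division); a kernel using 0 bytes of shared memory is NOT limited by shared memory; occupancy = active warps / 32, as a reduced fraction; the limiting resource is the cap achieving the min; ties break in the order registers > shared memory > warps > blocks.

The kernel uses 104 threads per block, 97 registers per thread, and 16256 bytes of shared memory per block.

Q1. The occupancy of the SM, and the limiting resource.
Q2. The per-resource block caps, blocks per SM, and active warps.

Answer: occupancy 7/16, limited by registers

registers: 2 blocks
shared memory: 4 blocks
warps: 4 blocks
blocks: 24 blocks

Answer: 2 blocks, 14 active warps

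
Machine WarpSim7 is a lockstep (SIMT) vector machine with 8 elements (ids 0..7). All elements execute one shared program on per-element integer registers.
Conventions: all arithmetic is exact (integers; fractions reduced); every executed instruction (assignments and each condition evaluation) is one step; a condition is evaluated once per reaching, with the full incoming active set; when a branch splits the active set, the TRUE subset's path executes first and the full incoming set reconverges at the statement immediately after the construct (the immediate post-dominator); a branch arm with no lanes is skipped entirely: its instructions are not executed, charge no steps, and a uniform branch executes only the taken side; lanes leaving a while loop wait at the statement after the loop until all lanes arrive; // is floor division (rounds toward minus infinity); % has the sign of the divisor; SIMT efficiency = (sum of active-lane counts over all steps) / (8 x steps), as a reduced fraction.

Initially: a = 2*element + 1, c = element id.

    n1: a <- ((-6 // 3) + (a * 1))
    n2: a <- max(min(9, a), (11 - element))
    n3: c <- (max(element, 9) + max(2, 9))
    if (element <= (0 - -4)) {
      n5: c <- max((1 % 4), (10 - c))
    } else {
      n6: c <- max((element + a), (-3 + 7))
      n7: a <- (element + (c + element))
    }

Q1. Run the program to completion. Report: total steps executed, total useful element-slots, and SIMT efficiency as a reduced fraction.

Answer: 7 steps, 43 useful, 43/56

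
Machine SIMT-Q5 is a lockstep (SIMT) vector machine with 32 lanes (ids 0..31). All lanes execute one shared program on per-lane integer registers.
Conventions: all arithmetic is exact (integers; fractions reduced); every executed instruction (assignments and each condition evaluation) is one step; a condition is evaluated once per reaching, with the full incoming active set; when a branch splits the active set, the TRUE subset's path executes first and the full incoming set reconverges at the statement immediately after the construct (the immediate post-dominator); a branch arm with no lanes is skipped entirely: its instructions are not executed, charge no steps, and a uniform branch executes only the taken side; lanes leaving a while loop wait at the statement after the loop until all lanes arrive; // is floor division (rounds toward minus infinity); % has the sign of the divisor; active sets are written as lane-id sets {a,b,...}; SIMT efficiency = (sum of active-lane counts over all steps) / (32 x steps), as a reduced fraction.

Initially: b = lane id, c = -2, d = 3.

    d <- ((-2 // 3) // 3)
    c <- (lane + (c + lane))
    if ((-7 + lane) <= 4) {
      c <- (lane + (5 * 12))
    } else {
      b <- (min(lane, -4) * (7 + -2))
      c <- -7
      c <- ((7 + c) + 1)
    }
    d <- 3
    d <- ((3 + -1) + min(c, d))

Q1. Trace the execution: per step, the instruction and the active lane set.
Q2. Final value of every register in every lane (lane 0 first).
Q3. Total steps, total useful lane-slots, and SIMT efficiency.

step 0: d <- ((-2 // 3) // 3)        {0,1,2,3,4,5,6,7,8,9,10,11,12,13,14,15,16,17,18,19,20,21,22,23,24,25,26,27,28,29,30,31}
step 1: c <- (lane + (c + lane))     {0,1,2,3,4,5,6,7,8,9,10,11,12,13,14,15,16,17,18,19,20,21,22,23,24,25,26,27,28,29,30,31}
step 2: eval ((-7 + lane) <= 4)      {0,1,2,3,4,5,6,7,8,9,10,11,12,13,14,15,16,17,18,19,20,21,22,23,24,25,26,27,28,29,30,31}
step 3: c <- (lane + (5 * 12))       {0,1,2,3,4,5,6,7,8,9,10,11}
step 4: b <- (min(lane, -4) * (7 + -2)) {12,13,14,15,16,17,18,19,20,21,22,23,24,25,26,27,28,29,30,31}
step 5: c <- -7                      {12,13,14,15,16,17,18,19,20,21,22,23,24,25,26,27,28,29,30,31}
step 6: c <- ((7 + c) + 1)           {12,13,14,15,16,17,18,19,20,21,22,23,24,25,26,27,28,29,30,31}
step 7: d <- 3                       {0,1,2,3,4,5,6,7,8,9,10,11,12,13,14,15,16,17,18,19,20,21,22,23,24,25,26,27,28,29,30,31}
step 8: d <- ((3 + -1) + min(c, d))  {0,1,2,3,4,5,6,7,8,9,10,11,12,13,14,15,16,17,18,19,20,21,22,23,24,25,26,27,28,29,30,31}

Answer: 9 steps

b: 0,1,2,3,4,5,6,7,8,9,10,11,-20,-20,-20,-20,-20,-20,-20,-20,-20,-20,-20,-20,-20,-20,-20,-20,-20,-20,-20,-20
c: 60,61,62,63,64,65,66,67,68,69,70,71,1,1,1,1,1,1,1,1,1,1,1,1,1,1,1,1,1,1,1,1
d: 5,5,5,5,5,5,5,5,5,5,5,5,3,3,3,3,3,3,3,3,3,3,3,3,3,3,3,3,3,3,3,3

steps = 9; useful = 232; efficiency = 232/288 = 29/36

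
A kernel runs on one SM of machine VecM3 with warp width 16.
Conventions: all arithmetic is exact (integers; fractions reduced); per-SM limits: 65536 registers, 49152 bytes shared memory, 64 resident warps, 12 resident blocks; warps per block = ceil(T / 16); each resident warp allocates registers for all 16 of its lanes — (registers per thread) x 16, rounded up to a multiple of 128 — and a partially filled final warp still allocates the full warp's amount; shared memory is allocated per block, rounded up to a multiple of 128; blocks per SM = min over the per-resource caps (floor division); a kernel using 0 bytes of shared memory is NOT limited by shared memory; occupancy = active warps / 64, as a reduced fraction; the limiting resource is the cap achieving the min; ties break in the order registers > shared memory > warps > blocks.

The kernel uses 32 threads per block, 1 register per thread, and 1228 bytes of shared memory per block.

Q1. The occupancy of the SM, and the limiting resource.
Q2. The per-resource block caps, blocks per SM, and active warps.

Answer: occupancy 3/8, limited by blocks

registers: 256 blocks
shared memory: 38 blocks
warps: 32 blocks
blocks: 12 blocks

Answer: 12 blocks, 24 active warps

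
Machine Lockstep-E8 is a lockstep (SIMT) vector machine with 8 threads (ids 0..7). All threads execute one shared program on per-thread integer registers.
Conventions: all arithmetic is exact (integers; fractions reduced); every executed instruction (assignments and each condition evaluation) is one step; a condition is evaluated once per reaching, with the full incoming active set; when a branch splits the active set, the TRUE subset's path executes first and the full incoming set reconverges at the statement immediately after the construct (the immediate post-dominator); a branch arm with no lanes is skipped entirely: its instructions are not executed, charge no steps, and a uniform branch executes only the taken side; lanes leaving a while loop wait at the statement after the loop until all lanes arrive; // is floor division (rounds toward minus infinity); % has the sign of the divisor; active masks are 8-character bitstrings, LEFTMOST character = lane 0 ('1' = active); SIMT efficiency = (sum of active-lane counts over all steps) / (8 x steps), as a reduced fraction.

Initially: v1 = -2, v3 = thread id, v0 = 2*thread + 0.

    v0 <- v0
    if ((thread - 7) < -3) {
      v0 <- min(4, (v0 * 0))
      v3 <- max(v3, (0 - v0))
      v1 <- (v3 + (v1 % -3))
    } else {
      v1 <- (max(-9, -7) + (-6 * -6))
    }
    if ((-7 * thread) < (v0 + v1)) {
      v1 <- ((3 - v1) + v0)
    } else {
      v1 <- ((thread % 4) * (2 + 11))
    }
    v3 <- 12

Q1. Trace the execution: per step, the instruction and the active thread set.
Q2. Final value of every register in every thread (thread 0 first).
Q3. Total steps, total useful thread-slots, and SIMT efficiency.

step 0: v0 <- v0                     11111111
step 1: eval ((thread - 7) < -3)     11111111
step 2: v0 <- min(4, (v0 * 0))       11110000
step 3: v3 <- max(v3, (0 - v0))      11110000
step 4: v1 <- (v3 + (v1 % -3))       11110000
step 5: v1 <- (max(-9, -7) + (-6 * -6)) 00001111
step 6: eval ((-7 * thread) < (v0 + v1)) 11111111
step 7: v1 <- ((3 - v1) + v0)        01111111
step 8: v1 <- ((thread % 4) * (2 + 11)) 10000000
step 9: v3 <- 12                     11111111

Answer: 10 steps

v1: 0,4,3,2,-18,-16,-14,-12
v3: 12,12,12,12,12,12,12,12
v0: 0,0,0,0,8,10,12,14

steps = 10; useful = 56; efficiency = 56/80 = 7/10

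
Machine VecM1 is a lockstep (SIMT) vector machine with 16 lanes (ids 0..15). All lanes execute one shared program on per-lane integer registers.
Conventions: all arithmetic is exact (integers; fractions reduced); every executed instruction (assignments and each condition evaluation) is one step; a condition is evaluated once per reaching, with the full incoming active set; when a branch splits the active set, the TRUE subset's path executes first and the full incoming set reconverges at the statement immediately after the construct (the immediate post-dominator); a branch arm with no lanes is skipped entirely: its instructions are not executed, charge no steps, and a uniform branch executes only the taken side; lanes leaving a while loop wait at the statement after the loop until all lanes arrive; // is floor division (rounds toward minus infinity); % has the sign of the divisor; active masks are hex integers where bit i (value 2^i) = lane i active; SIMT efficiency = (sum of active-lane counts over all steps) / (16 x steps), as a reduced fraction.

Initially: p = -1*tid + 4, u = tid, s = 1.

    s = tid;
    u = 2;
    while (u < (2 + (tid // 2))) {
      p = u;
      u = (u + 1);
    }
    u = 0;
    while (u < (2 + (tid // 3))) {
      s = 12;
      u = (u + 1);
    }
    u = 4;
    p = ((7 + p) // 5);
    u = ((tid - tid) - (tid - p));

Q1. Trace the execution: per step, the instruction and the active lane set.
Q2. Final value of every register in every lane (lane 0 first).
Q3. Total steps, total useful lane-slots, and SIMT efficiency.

step 0: s <- tid                     0xffff
step 1: u <- 2                       0xffff
step 2: eval (u < (2 + (tid // 2)))  0xffff
step 3: p <- u                       0xfffc
step 4: u <- (u + 1)                 0xfffc
step 5: eval (u < (2 + (tid // 2)))  0xfffc
step 6: p <- u                       0xfff0
step 7: u <- (u + 1)                 0xfff0
step 8: eval (u < (2 + (tid // 2)))  0xfff0
step 9: p <- u                       0xffc0
step 10: u <- (u + 1)                 0xffc0
step 11: eval (u < (2 + (tid // 2)))  0xffc0
step 12: p <- u                       0xff00
step 13: u <- (u + 1)                 0xff00
step 14: eval (u < (2 + (tid // 2)))  0xff00
step 15: p <- u                       0xfc00
step 16: u <- (u + 1)                 0xfc00
step 17: eval (u < (2 + (tid // 2)))  0xfc00
step 18: p <- u                       0xf000
step 19: u <- (u + 1)                 0xf000
step 20: eval (u < (2 + (tid // 2)))  0xf000
step 21: p <- u                       0xc000
step 22: u <- (u + 1)                 0xc000
step 23: eval (u < (2 + (tid // 2)))  0xc000
step 24: u <- 0                       0xffff
step 25: eval (u < (2 + (tid // 3)))  0xffff
step 26: s <- 12                      0xffff
step 27: u <- (u + 1)                 0xffff
step 28: eval (u < (2 + (tid // 3)))  0xffff
step 29: s <- 12                      0xffff
step 30: u <- (u + 1)                 0xffff
step 31: eval (u < (2 + (tid // 3)))  0xffff
step 32: s <- 12                      0xfff8
step 33: u <- (u + 1)                 0xfff8
step 34: eval (u < (2 + (tid // 3)))  0xfff8
step 35: s <- 12                      0xffc0
step 36: u <- (u + 1)                 0xffc0
step 37: eval (u < (2 + (tid // 3)))  0xffc0
step 38: s <- 12                      0xfe00
step 39: u <- (u + 1)                 0xfe00
step 40: eval (u < (2 + (tid // 3)))  0xfe00
step 41: s <- 12                      0xf000
step 42: u <- (u + 1)                 0xf000
step 43: eval (u < (2 + (tid // 3)))  0xf000
step 44: s <- 12                      0x8000
step 45: u <- (u + 1)                 0x8000
step 46: eval (u < (2 + (tid // 3)))  0x8000
step 47: u <- 4                       0xffff
step 48: p <- ((7 + p) // 5)          0xffff
step 49: u <- ((tid - tid) - (tid - p)) 0xffff

Answer: 50 steps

p: 2,2,1,1,2,2,2,2,2,2,2,2,2,2,3,3
u: 2,1,-1,-2,-2,-3,-4,-5,-6,-7,-8,-9,-10,-11,-11,-12
s: 12,12,12,12,12,12,12,12,12,12,12,12,12,12,12,12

steps = 50; useful = 497; efficiency = 497/800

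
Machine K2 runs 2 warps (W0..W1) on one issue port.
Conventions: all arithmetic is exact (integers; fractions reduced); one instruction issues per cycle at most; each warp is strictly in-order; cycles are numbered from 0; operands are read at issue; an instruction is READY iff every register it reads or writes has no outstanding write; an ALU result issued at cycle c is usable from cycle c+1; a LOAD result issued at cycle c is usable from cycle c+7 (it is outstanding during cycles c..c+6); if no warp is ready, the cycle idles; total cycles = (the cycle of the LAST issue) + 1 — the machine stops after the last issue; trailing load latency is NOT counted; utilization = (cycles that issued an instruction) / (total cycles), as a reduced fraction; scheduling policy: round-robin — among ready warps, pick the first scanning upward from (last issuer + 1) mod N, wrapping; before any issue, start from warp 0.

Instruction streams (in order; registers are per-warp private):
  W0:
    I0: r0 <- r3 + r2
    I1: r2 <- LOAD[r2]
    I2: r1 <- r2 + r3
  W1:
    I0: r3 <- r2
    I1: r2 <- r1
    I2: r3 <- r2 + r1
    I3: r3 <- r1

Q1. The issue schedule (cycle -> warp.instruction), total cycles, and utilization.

cycle 0: W0.I0
cycle 1: W1.I0
cycle 2: W0.I1
cycle 3: W1.I1
cycle 4: W1.I2
cycle 5: W1.I3
cycle 6: idle
cycle 7: idle
cycle 8: idle
cycle 9: W0.I2

Answer: 10 cycles, utilization 7/10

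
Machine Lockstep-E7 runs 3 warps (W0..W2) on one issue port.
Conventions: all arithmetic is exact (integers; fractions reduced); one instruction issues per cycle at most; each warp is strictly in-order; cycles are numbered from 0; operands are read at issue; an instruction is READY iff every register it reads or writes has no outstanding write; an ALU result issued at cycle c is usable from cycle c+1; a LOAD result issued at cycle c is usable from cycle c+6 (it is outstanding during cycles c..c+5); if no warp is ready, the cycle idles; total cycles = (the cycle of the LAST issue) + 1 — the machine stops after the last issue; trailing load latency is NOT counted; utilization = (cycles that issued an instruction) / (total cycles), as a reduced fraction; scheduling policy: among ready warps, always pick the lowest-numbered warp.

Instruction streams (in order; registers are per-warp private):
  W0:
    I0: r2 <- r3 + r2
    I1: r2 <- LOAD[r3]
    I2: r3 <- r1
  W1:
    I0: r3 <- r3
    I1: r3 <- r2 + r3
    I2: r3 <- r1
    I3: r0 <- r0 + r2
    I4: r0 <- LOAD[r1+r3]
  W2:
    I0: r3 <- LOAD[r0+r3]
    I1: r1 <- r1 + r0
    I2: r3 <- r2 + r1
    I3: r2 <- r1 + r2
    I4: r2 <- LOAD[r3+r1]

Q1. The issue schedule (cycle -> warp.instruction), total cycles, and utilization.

cycle 0: W0.I0
cycle 1: W0.I1
cycle 2: W0.I2
cycle 3: W1.I0
cycle 4: W1.I1
cycle 5: W1.I2
cycle 6: W1.I3
cycle 7: W1.I4
cycle 8: W2.I0
cycle 9: W2.I1
cycle 10: idle
cycle 11: idle
cycle 12: idle
cycle 13: idle
cycle 14: W2.I2
cycle 15: W2.I3
cycle 16: W2.I4

Answer: 17 cycles, utilization 13/17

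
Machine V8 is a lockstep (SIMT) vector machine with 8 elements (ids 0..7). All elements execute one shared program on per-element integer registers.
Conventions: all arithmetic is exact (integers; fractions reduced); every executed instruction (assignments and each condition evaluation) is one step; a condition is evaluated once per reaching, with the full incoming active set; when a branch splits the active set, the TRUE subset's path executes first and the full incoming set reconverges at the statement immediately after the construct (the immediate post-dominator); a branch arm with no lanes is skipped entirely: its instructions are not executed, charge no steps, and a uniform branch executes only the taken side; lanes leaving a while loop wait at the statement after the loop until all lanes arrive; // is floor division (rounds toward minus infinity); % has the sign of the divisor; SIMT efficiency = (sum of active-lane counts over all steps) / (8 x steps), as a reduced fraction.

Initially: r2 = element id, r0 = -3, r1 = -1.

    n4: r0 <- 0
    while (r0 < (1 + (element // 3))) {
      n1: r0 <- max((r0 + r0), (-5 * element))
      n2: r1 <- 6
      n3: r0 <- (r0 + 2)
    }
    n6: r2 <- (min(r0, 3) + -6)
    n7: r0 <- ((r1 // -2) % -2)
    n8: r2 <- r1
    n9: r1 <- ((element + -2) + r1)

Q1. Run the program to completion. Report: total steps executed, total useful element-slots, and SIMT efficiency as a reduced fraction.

Answer: 14 steps, 88 useful, 11/14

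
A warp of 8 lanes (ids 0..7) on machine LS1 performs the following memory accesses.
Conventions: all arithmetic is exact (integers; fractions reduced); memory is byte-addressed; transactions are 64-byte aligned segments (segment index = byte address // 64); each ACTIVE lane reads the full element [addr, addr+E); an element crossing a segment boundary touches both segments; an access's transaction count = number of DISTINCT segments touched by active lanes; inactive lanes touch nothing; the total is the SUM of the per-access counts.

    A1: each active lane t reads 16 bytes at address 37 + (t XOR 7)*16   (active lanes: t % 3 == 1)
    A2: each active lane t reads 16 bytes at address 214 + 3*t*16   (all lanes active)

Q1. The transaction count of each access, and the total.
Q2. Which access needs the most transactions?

A1: 3 transactions
A2: 6 transactions

Answer: 3,6; total 9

Answer: A2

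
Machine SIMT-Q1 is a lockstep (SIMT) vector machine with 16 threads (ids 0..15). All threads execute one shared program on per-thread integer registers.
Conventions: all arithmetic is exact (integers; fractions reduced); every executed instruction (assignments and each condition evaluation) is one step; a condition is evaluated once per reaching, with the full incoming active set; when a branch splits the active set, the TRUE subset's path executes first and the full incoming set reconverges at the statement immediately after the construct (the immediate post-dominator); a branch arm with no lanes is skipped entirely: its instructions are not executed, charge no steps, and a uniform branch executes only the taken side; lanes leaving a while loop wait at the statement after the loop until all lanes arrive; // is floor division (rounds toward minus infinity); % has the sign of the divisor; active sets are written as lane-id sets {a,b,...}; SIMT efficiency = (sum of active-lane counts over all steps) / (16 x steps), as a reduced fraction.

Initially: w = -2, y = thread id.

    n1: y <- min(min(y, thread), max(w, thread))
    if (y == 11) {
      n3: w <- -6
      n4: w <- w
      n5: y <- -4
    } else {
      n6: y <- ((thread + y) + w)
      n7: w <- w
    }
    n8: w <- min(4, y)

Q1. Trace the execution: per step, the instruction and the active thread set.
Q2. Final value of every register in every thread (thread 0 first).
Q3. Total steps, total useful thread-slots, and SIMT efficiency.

step 0: y <- min(min(y, thread), max(w, thread)) {0,1,2,3,4,5,6,7,8,9,10,11,12,13,14,15}
step 1: eval (y == 11)               {0,1,2,3,4,5,6,7,8,9,10,11,12,13,14,15}
step 2: w <- -6                      {11}
step 3: w <- w                       {11}
step 4: y <- -4                      {11}
step 5: y <- ((thread + y) + w)      {0,1,2,3,4,5,6,7,8,9,10,12,13,14,15}
step 6: w <- w                       {0,1,2,3,4,5,6,7,8,9,10,12,13,14,15}
step 7: w <- min(4, y)               {0,1,2,3,4,5,6,7,8,9,10,11,12,13,14,15}

Answer: 8 steps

w: -2,0,2,4,4,4,4,4,4,4,4,-4,4,4,4,4
y: -2,0,2,4,6,8,10,12,14,16,18,-4,22,24,26,28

steps = 8; useful = 81; efficiency = 81/128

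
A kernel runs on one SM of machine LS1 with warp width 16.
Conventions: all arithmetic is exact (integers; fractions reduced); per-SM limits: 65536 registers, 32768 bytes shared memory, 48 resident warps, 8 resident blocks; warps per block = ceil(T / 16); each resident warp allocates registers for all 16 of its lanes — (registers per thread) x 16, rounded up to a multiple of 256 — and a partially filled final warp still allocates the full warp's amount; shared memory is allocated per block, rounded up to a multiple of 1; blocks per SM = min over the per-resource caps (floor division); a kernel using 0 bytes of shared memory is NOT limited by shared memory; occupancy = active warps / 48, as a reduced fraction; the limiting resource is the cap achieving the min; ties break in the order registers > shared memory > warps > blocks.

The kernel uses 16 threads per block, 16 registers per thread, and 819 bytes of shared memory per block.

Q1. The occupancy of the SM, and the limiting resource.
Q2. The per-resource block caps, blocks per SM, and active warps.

Answer: occupancy 1/6, limited by blocks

registers: 256 blocks
shared memory: 40 blocks
warps: 48 blocks
blocks: 8 blocks

Answer: 8 blocks, 8 active warps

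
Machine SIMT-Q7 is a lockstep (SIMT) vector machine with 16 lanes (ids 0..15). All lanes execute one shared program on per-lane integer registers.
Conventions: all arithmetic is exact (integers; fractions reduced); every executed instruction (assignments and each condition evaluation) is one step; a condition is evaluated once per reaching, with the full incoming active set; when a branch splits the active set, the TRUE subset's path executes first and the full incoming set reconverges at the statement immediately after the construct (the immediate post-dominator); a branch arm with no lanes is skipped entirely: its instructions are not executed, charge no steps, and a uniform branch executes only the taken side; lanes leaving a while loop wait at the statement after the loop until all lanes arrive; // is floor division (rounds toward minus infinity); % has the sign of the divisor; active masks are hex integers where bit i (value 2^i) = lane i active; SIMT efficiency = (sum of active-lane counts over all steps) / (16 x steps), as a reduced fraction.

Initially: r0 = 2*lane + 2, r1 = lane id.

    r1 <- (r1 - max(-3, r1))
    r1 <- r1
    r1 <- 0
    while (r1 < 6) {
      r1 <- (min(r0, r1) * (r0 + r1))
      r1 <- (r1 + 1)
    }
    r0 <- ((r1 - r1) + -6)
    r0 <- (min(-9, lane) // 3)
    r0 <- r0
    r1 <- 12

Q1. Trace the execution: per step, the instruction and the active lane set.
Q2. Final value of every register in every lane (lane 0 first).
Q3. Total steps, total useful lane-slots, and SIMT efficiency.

step 0: r1 <- (r1 - max(-3, r1))     0xffff
step 1: r1 <- r1                     0xffff
step 2: r1 <- 0                      0xffff
step 3: eval (r1 < 6)                0xffff
step 4: r1 <- (min(r0, r1) * (r0 + r1)) 0xffff
step 5: r1 <- (r1 + 1)               0xffff
step 6: eval (r1 < 6)                0xffff
step 7: r1 <- (min(r0, r1) * (r0 + r1)) 0xffff
step 8: r1 <- (r1 + 1)               0xffff
step 9: eval (r1 < 6)                0xffff
step 10: r1 <- (min(r0, r1) * (r0 + r1)) 0x0001
step 11: r1 <- (r1 + 1)               0x0001
step 12: eval (r1 < 6)                0x0001
step 13: r0 <- ((r1 - r1) + -6)       0xffff
step 14: r0 <- (min(-9, lane) // 3)   0xffff
step 15: r0 <- r0                     0xffff
step 16: r1 <- 12                     0xffff

Answer: 17 steps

r0: -3,-3,-3,-3,-3,-3,-3,-3,-3,-3,-3,-3,-3,-3,-3,-3
r1: 12,12,12,12,12,12,12,12,12,12,12,12,12,12,12,12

steps = 17; useful = 227; efficiency = 227/272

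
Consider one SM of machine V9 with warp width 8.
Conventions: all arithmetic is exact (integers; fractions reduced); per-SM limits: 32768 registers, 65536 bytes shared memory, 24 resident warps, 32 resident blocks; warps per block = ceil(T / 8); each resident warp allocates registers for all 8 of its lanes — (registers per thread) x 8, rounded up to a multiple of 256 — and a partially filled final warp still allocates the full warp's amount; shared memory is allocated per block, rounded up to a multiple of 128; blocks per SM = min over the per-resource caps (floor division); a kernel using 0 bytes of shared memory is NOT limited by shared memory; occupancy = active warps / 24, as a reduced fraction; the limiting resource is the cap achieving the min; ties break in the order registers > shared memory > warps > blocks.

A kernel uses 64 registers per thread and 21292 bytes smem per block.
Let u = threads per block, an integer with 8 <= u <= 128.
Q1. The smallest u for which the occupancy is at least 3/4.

Answer: u = 41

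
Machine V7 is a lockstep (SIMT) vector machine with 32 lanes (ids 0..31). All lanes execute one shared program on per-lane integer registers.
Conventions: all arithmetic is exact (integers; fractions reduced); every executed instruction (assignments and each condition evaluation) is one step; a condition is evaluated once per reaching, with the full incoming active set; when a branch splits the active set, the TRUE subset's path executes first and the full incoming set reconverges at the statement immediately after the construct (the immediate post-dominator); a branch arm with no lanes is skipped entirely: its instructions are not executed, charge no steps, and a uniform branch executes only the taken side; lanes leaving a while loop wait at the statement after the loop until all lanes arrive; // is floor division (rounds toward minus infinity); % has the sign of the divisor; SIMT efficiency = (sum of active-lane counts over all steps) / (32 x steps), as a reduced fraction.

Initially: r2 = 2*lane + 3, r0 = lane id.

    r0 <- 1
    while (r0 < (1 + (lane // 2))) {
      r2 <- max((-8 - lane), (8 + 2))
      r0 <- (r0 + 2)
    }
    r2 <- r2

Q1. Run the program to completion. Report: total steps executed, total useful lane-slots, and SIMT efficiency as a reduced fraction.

Answer: 27 steps, 480 useful, 5/9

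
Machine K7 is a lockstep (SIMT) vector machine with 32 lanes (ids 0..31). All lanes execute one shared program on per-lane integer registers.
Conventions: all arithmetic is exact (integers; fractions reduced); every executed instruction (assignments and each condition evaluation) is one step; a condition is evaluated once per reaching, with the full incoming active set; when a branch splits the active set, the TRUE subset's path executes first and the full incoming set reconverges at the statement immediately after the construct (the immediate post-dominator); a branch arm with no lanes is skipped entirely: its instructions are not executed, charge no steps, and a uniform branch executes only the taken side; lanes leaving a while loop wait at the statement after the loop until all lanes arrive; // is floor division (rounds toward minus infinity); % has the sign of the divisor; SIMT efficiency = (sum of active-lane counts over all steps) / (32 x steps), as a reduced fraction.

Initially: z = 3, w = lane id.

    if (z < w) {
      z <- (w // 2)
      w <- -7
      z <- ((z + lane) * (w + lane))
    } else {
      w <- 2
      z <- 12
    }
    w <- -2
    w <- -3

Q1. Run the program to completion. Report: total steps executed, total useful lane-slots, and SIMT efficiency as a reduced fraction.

Answer: 8 steps, 188 useful, 47/64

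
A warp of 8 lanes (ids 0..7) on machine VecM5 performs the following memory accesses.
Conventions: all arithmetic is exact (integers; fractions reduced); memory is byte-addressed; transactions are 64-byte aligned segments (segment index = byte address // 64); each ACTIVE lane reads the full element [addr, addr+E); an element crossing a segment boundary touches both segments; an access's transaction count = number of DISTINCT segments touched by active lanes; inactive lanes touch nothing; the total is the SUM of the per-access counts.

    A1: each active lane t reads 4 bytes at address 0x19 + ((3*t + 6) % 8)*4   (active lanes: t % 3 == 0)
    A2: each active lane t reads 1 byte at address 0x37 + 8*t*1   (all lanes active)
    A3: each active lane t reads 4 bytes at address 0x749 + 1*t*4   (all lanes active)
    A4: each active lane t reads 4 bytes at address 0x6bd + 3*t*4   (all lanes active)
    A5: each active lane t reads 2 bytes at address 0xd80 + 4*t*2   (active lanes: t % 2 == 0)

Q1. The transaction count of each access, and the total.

A1: 1 transaction
A2: 2 transactions
A3: 1 transaction
A4: 3 transactions
A5: 1 transaction

Answer: 1,2,1,3,1; total 8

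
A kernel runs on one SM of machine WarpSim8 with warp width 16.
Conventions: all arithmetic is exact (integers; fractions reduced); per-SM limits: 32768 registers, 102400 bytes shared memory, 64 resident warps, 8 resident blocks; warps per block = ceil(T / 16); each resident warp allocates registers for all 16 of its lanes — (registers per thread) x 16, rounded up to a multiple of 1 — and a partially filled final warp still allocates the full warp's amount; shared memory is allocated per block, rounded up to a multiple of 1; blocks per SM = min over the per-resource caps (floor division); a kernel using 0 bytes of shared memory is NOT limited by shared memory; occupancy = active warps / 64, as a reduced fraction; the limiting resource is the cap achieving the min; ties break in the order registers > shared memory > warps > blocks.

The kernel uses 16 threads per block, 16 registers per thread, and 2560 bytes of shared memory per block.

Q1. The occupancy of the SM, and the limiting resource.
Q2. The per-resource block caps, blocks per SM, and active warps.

Answer: occupancy 1/8, limited by blocks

registers: 128 blocks
shared memory: 40 blocks
warps: 64 blocks
blocks: 8 blocks

Answer: 8 blocks, 8 active warps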